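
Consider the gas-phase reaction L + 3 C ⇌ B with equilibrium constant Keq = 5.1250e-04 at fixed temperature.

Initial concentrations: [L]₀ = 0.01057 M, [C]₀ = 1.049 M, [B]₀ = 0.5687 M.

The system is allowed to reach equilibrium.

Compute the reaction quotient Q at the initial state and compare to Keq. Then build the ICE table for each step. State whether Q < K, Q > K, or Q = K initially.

Q₀ = 46.61; Q > K (proceeds reverse)

Q₀ = 46.61 vs Keq = 5.1250e-04 ⇒ Q>K, reverse
Step 1:
                    L           C           B
  init        0.01057       1.049      0.5687
  Δ            0.5627       1.688     -0.5627
  eq           0.5732       2.737    0.006024
  solve Keq expr → x = -0.5627; check Q = 5.1250e-04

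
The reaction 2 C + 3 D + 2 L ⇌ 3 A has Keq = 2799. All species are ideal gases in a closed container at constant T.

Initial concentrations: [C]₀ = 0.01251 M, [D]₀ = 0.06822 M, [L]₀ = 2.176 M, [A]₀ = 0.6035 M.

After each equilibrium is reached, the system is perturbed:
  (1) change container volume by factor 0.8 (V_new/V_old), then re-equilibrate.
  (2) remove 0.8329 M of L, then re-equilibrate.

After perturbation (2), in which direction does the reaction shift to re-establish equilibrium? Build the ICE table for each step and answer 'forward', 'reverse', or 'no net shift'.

Direction: reverse

Q₀ = 9.3425e+05 vs Keq = 2799 ⇒ Q>K, reverse
Step 1:
                  C         D         L         A
  I         0.01251   0.06822     2.176    0.6035
  C         0.04897   0.07345   0.04897  -0.07345
  E         0.06148    0.1417     2.225      0.53
  solve Keq expr → x = -0.02448; check Q = 2799
Then change container volume by factor 0.8 (V_new/V_old).
Step 2:
                  C         D         L         A
  I         0.07685    0.1771     2.781    0.6626
  C        -0.01412  -0.02118  -0.01412   0.02118
  E         0.06273    0.1559     2.767    0.6837
  solve Keq expr → x = 0.007059; check Q = 2799
Then remove 0.8329 M of L.
Step 3:
                  C         D         L         A
  I         0.06273    0.1559     1.934    0.6837
  C         0.01111   0.01666   0.01111  -0.01666
  E         0.07384    0.1726     1.945    0.6671
  solve Keq expr → x = -0.005555; check Q = 2799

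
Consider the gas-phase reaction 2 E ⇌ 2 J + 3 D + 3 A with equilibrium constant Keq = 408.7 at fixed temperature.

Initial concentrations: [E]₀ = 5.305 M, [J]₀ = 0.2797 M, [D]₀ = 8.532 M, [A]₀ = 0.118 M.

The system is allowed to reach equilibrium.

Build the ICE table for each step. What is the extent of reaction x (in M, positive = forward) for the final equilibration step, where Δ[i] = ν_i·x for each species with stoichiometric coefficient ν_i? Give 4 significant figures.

x = 0.5075 M

Q₀ = 0.002837 vs Keq = 408.7 ⇒ Q<K, forward
Step 1:
                  E         J         D         A
  init        5.305    0.2797     8.532     0.118
  Δ          -1.015     1.015     1.522     1.522
  eq           4.29     1.295     10.05      1.64
  solve Keq expr → x = 0.5075; check Q = 408.7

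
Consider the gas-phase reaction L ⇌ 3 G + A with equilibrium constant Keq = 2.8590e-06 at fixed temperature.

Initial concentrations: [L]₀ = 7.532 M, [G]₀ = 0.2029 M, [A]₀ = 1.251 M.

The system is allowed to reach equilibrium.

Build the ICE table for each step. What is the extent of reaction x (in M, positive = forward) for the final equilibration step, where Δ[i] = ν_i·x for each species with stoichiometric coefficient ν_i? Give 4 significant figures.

Q₀ = 0.001387 vs Keq = 2.8590e-06 ⇒ Q>K, reverse
Step 1:
                   L          G          A
  Initial      7.532     0.2029      1.251
  Change     0.05886    -0.1766   -0.05886
  Equil        7.591    0.02631      1.192
  solve Keq expr → x = -0.05886; check Q = 2.8590e-06

x = -0.05886 M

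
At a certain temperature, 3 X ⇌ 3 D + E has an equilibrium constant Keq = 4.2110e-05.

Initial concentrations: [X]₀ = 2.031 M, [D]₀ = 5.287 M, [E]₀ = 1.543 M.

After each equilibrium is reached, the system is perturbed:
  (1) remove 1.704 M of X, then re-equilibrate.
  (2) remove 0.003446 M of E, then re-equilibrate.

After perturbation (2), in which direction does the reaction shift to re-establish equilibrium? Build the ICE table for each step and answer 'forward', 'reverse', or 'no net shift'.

Q₀ = 27.22 vs Keq = 4.2110e-05 ⇒ Q>K, reverse
Step 1:
                   X          D          E
  init         2.031      5.287      1.543
  Δ            4.542     -4.542     -1.514
  eq           6.573     0.7448    0.02894
  solve Keq expr → x = -1.514; check Q = 4.2110e-05
Then remove 1.704 M of X.
Step 2:
                   X          D          E
  init         4.869     0.7448    0.02894
  Δ          0.04342   -0.04342   -0.01447
  eq           4.913     0.7014    0.01447
  solve Keq expr → x = -0.01447; check Q = 4.2110e-05
Then remove 0.003446 M of E.
Step 3:
                   X          D          E
  init         4.913     0.7014    0.01102
  Δ        -0.008567   0.008567   0.002856
  eq           4.904       0.71    0.01388
  solve Keq expr → x = 0.002856; check Q = 4.2110e-05

Direction: forward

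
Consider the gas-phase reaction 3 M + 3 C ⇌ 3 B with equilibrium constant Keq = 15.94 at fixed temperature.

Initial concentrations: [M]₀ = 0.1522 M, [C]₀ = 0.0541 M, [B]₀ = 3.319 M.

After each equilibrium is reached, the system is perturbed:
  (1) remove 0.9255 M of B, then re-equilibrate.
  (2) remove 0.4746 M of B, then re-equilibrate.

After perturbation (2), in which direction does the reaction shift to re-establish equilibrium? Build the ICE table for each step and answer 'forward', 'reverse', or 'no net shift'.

Q₀ = 6.5492e+07 vs Keq = 15.94 ⇒ Q>K, reverse
Step 1:
                   M          C          B
  init        0.1522     0.0541      3.319
  Δ           0.8821     0.8821    -0.8821
  eq           1.034     0.9362      2.437
  solve Keq expr → x = -0.294; check Q = 15.94
Then remove 0.9255 M of B.
Step 2:
                   M          C          B
  init         1.034     0.9362      1.511
  Δ          -0.1671    -0.1671     0.1671
  eq          0.8672     0.7691      1.679
  solve Keq expr → x = 0.0557; check Q = 15.94
Then remove 0.4746 M of B.
Step 3:
                   M          C          B
  init        0.8672     0.7691      1.204
  Δ          -0.0974    -0.0974     0.0974
  eq          0.7698     0.6717      1.301
  solve Keq expr → x = 0.03247; check Q = 15.94

Direction: forward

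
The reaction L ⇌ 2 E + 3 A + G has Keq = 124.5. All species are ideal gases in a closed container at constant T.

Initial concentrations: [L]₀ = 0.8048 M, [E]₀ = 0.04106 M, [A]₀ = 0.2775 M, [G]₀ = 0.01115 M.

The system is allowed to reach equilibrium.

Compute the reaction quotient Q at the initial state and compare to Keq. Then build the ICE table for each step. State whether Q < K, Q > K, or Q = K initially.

Q₀ = 4.9913e-07 vs Keq = 124.5 ⇒ Q<K, forward
Step 1:
                    L           E           A           G
  init         0.8048     0.04106      0.2775     0.01115
  Δ           -0.6748        1.35       2.024      0.6748
  eq             0.13       1.391       2.302       0.686
  solve Keq expr → x = 0.6748; check Q = 124.5

Q₀ = 4.9913e-07; Q < K (proceeds forward)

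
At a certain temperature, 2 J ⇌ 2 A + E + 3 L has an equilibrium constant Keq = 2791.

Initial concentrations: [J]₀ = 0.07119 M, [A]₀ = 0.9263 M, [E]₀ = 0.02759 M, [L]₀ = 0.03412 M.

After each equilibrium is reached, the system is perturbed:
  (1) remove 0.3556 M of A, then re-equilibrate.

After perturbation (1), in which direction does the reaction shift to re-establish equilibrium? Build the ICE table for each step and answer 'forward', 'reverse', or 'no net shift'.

Q₀ = 1.8554e-04 vs Keq = 2791 ⇒ Q<K, forward
Step 1:
                  J         A         E         L
  init      0.07119    0.9263   0.02759   0.03412
  Δ        -0.07094   0.07094   0.03547    0.1064
  eq      2.4972e-04    0.9972   0.06306    0.1405
  solve Keq expr → x = 0.03547; check Q = 2791
Then remove 0.3556 M of A.
Step 2:
                  J         A         E         L
  init    2.4972e-04    0.6416   0.06306    0.1405
  Δ       -8.8739e-05 8.8739e-05 4.4369e-05 1.3311e-04
  eq      1.6098e-04    0.6417    0.0631    0.1407
  solve Keq expr → x = 4.4369e-05; check Q = 2791

Direction: forward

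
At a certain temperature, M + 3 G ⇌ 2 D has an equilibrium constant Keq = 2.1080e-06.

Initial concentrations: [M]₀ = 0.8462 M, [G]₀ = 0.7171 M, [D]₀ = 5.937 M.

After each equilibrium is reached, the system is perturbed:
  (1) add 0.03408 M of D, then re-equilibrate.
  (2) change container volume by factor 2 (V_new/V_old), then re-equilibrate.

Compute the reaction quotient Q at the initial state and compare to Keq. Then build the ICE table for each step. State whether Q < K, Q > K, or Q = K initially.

Q₀ = 113; Q > K (proceeds reverse)

Q₀ = 113 vs Keq = 2.1080e-06 ⇒ Q>K, reverse
Step 1:
                  M         G         D
  Initial    0.8462    0.7171     5.937
  Change      2.927     8.782    -5.854
  Equil       3.773     9.499   0.08257
  solve Keq expr → x = -2.927; check Q = 2.1080e-06
Then add 0.03408 M of D.
Step 2:
                  M         G         D
  Initial     3.773     9.499    0.1166
  Change    0.01662   0.04987  -0.03325
  Equil        3.79     9.549    0.0834
  solve Keq expr → x = -0.01662; check Q = 2.1080e-06
Then change container volume by factor 2 (V_new/V_old).
Step 3:
                  M         G         D
  Initial     1.895     4.774    0.0417
  Change     0.0103   0.03089  -0.02059
  Equil       1.905     4.805   0.02111
  solve Keq expr → x = -0.0103; check Q = 2.1080e-06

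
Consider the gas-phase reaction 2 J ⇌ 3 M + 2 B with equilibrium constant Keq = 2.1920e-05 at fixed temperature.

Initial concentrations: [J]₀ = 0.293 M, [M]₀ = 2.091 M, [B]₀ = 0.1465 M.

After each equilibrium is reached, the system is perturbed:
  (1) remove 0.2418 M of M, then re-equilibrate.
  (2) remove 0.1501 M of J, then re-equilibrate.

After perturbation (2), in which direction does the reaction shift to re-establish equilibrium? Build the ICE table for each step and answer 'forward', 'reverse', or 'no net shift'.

Direction: reverse

Q₀ = 2.286 vs Keq = 2.1920e-05 ⇒ Q>K, reverse
Step 1:
                  J         M         B
  I           0.293     2.091    0.1465
  C          0.1457   -0.2185   -0.1457
  E          0.4387     1.872 8.0162e-04
  solve Keq expr → x = -0.07285; check Q = 2.1920e-05
Then remove 0.2418 M of M.
Step 2:
                  J         M         B
  I          0.4387     1.631 8.0162e-04
  C       -1.8409e-04 2.7614e-04 1.8409e-04
  E          0.4385     1.631 9.8572e-04
  solve Keq expr → x = 9.2046e-05; check Q = 2.1920e-05
Then remove 0.1501 M of J.
Step 3:
                  J         M         B
  I          0.2884     1.631 9.8572e-04
  C       3.3635e-04 -5.0452e-04 -3.3635e-04
  E          0.2888      1.63 6.4937e-04
  solve Keq expr → x = -1.6817e-04; check Q = 2.1920e-05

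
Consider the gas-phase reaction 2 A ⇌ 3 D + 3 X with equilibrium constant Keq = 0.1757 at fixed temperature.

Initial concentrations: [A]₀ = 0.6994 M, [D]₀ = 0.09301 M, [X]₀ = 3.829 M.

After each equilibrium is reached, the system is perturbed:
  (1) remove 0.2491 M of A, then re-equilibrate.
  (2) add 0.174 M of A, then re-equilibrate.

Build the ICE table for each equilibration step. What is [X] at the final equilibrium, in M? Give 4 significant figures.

[X]_eq = 3.842 M

Q₀ = 0.09234 vs Keq = 0.1757 ⇒ Q<K, forward
Step 1:
                    A           D           X
  Initial      0.6994     0.09301       3.829
  Change     -0.01344     0.02017     0.02017
  Equil         0.686      0.1132       3.849
  solve Keq expr → x = 0.006722; check Q = 0.1757
Then remove 0.2491 M of A.
Step 2:
                    A           D           X
  Initial      0.4369      0.1132       3.849
  Change       0.0177    -0.02655    -0.02655
  Equil        0.4546     0.08662       3.823
  solve Keq expr → x = -0.008852; check Q = 0.1757
Then add 0.174 M of A.
Step 3:
                    A           D           X
  Initial      0.6286     0.08662       3.823
  Change     -0.01262     0.01893     0.01893
  Equil        0.6159      0.1055       3.842
  solve Keq expr → x = 0.006309; check Q = 0.1757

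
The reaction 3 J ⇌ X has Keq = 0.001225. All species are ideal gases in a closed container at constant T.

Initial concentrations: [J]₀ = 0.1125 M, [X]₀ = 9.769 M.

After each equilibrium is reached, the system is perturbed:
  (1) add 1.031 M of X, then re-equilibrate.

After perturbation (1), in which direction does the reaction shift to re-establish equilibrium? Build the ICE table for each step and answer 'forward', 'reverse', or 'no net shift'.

Direction: reverse

Q₀ = 6861 vs Keq = 0.001225 ⇒ Q>K, reverse
Step 1:
                   J          X
  I           0.1125      9.769
  C            15.45     -5.151
  E            15.56      4.618
  solve Keq expr → x = -5.151; check Q = 0.001225
Then add 1.031 M of X.
Step 2:
                   J          X
  I            15.56      5.649
  C           0.8113    -0.2704
  E            16.38      5.379
  solve Keq expr → x = -0.2704; check Q = 0.001225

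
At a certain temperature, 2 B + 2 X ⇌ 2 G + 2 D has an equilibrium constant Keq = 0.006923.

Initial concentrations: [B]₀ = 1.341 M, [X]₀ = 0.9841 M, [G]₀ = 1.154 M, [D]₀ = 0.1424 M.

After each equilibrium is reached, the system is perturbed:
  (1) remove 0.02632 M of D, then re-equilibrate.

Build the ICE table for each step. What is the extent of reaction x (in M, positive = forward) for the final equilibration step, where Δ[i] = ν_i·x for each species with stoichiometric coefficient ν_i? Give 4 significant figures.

x = 0.01039 M

Q₀ = 0.01551 vs Keq = 0.006923 ⇒ Q>K, reverse
Step 1:
                   B          X          G          D
  Initial      1.341     0.9841      1.154     0.1424
  Change     0.03746    0.03746   -0.03746   -0.03746
  Equil        1.378      1.022      1.117     0.1049
  solve Keq expr → x = -0.01873; check Q = 0.006923
Then remove 0.02632 M of D.
Step 2:
                   B          X          G          D
  Initial      1.378      1.022      1.117    0.07862
  Change    -0.02078   -0.02078    0.02078    0.02078
  Equil        1.358      1.001      1.137     0.0994
  solve Keq expr → x = 0.01039; check Q = 0.006923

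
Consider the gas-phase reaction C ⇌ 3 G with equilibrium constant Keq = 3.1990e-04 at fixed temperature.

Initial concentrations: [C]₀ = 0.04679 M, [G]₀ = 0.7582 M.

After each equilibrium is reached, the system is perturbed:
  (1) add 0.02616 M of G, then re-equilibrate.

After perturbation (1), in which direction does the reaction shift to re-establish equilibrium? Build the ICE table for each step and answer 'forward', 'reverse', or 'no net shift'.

Direction: reverse

Q₀ = 9.315 vs Keq = 3.1990e-04 ⇒ Q>K, reverse
Step 1:
                  C         G
  I         0.04679    0.7582
  C          0.2377   -0.7132
  E          0.2845   0.04498
  solve Keq expr → x = -0.2377; check Q = 3.1990e-04
Then add 0.02616 M of G.
Step 2:
                  C         G
  I          0.2845   0.07114
  C        0.008571  -0.02571
  E          0.2931   0.04543
  solve Keq expr → x = -0.008571; check Q = 3.1990e-04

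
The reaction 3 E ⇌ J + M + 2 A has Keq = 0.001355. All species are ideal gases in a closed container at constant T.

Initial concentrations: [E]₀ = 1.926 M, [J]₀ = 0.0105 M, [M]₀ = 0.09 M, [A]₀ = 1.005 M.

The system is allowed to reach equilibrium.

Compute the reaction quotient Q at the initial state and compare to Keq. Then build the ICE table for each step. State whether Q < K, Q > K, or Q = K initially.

Q₀ = 1.3360e-04; Q < K (proceeds forward)

Q₀ = 1.3360e-04 vs Keq = 0.001355 ⇒ Q<K, forward
Step 1:
                   E          J          M          A
  init         1.926     0.0105       0.09      1.005
  Δ          -0.1227     0.0409     0.0409    0.08179
  eq           1.803     0.0514     0.1309      1.087
  solve Keq expr → x = 0.0409; check Q = 0.001355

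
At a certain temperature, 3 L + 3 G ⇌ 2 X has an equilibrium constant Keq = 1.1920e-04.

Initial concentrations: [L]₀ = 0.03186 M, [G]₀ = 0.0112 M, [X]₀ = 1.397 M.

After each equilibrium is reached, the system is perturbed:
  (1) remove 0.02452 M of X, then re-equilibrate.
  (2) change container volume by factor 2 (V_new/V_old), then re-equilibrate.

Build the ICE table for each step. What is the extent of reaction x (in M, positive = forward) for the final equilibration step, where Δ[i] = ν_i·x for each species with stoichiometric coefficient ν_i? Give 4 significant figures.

Q₀ = 4.2954e+10 vs Keq = 1.1920e-04 ⇒ Q>K, reverse
Step 1:
                   L          G          X
  I          0.03186     0.0112      1.397
  C            1.967      1.967     -1.311
  E            1.999      1.978    0.08582
  solve Keq expr → x = -0.6556; check Q = 1.1920e-04
Then remove 0.02452 M of X.
Step 2:
                   L          G          X
  I            1.999      1.978     0.0613
  C         -0.03088   -0.03088    0.02058
  E            1.968      1.947    0.08188
  solve Keq expr → x = 0.01029; check Q = 1.1920e-04
Then change container volume by factor 2 (V_new/V_old).
Step 3:
                   L          G          X
  I           0.9839     0.9735    0.04094
  C           0.0439     0.0439   -0.02927
  E            1.028      1.017    0.01167
  solve Keq expr → x = -0.01463; check Q = 1.1920e-04

x = -0.01463 M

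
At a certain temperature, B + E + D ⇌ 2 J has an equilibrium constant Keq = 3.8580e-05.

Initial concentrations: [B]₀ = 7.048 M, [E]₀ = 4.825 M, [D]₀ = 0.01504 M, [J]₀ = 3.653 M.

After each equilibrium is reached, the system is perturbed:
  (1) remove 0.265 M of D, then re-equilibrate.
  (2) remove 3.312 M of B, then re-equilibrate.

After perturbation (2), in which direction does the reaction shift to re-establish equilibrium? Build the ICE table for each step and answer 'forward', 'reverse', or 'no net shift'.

Q₀ = 26.09 vs Keq = 3.8580e-05 ⇒ Q>K, reverse
Step 1:
                   B          E          D          J
  Initial      7.048      4.825    0.01504      3.653
  Change       1.795      1.795      1.795     -3.589
  Equil        8.843       6.62       1.81    0.06393
  solve Keq expr → x = -1.795; check Q = 3.8580e-05
Then remove 0.265 M of D.
Step 2:
                   B          E          D          J
  Initial      8.843       6.62      1.545    0.06393
  Change    0.002401   0.002401   0.002401  -0.004801
  Equil        8.845      6.622      1.547    0.05912
  solve Keq expr → x = -0.002401; check Q = 3.8580e-05
Then remove 3.312 M of B.
Step 3:
                   B          E          D          J
  Initial      5.533      6.622      1.547    0.05912
  Change    0.006111   0.006111   0.006111   -0.01222
  Equil        5.539      6.628      1.553     0.0469
  solve Keq expr → x = -0.006111; check Q = 3.8580e-05

Direction: reverse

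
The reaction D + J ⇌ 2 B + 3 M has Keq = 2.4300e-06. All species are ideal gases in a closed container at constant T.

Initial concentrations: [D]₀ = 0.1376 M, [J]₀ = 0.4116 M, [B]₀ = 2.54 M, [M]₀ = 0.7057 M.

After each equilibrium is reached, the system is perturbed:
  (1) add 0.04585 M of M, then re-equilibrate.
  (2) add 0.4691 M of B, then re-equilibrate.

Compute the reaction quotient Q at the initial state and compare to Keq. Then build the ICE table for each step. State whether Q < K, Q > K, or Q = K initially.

Q₀ = 40.03; Q > K (proceeds reverse)

Q₀ = 40.03 vs Keq = 2.4300e-06 ⇒ Q>K, reverse
Step 1:
                  D         J         B         M
  init       0.1376    0.4116      2.54    0.7057
  Δ          0.2335    0.2335    -0.467   -0.7006
  eq         0.3711    0.6451     2.073  0.005135
  solve Keq expr → x = -0.2335; check Q = 2.4300e-06
Then add 0.04585 M of M.
Step 2:
                  D         J         B         M
  init       0.3711    0.6451     2.073   0.05098
  Δ         0.01523   0.01523  -0.03046  -0.04569
  eq         0.3864    0.6604     2.042  0.005297
  solve Keq expr → x = -0.01523; check Q = 2.4300e-06
Then add 0.4691 M of B.
Step 3:
                  D         J         B         M
  init       0.3864    0.6604     2.512  0.005297
  Δ       2.2667e-04 2.2667e-04 -4.5333e-04 -6.8000e-04
  eq         0.3866    0.6606     2.511  0.004617
  solve Keq expr → x = -2.2667e-04; check Q = 2.4300e-06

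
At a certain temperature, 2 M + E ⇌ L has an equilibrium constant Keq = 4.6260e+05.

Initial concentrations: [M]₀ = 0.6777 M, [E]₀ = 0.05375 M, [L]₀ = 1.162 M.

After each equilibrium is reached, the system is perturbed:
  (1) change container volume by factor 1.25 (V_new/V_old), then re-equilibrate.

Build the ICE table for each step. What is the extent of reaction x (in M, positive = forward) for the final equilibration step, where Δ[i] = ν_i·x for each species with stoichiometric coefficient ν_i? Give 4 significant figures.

Q₀ = 47.07 vs Keq = 4.6260e+05 ⇒ Q<K, forward
Step 1:
                  M         E         L
  init       0.6777   0.05375     1.162
  Δ         -0.1075  -0.05374   0.05374
  eq         0.5702 8.0827e-06     1.216
  solve Keq expr → x = 0.05374; check Q = 4.6260e+05
Then change container volume by factor 1.25 (V_new/V_old).
Step 2:
                  M         E         L
  init       0.4562 6.4662e-06    0.9726
  Δ       7.2737e-06 3.6369e-06 -3.6369e-06
  eq         0.4562 1.0103e-05    0.9726
  solve Keq expr → x = -3.6369e-06; check Q = 4.6260e+05

x = -3.6369e-06 M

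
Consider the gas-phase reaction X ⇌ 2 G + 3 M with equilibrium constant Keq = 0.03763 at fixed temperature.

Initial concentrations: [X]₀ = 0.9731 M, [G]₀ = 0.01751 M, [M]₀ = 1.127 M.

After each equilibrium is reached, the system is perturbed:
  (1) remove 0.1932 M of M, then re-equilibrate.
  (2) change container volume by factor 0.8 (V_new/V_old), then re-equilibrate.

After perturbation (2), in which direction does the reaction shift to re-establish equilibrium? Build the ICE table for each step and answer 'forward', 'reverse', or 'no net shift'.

Direction: reverse

Q₀ = 4.5101e-04 vs Keq = 0.03763 ⇒ Q<K, forward
Step 1:
                  X         G         M
  Initial    0.9731   0.01751     1.127
  Change   -0.05462    0.1092    0.1639
  Equil      0.9185    0.1268     1.291
  solve Keq expr → x = 0.05462; check Q = 0.03763
Then remove 0.1932 M of M.
Step 2:
                  X         G         M
  Initial    0.9185    0.1268     1.098
  Change   -0.01284   0.02567   0.03851
  Equil      0.9056    0.1524     1.136
  solve Keq expr → x = 0.01284; check Q = 0.03763
Then change container volume by factor 0.8 (V_new/V_old).
Step 3:
                  X         G         M
  Initial     1.132    0.1905      1.42
  Change    0.02771  -0.05542  -0.08313
  Equil        1.16    0.1351     1.337
  solve Keq expr → x = -0.02771; check Q = 0.03763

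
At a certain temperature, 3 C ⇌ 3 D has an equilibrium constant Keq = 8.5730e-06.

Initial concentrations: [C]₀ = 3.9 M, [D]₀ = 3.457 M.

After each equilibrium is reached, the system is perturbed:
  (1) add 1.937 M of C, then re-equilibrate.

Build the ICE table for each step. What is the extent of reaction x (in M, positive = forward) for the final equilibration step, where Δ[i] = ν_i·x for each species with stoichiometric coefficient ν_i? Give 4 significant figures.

x = 0.01295 M

Q₀ = 0.6965 vs Keq = 8.5730e-06 ⇒ Q>K, reverse
Step 1:
                    C           D
  I               3.9       3.457
  C             3.309      -3.309
  E             7.209      0.1476
  solve Keq expr → x = -1.103; check Q = 8.5730e-06
Then add 1.937 M of C.
Step 2:
                    C           D
  I             9.146      0.1476
  C          -0.03885     0.03885
  E             9.108      0.1864
  solve Keq expr → x = 0.01295; check Q = 8.5730e-06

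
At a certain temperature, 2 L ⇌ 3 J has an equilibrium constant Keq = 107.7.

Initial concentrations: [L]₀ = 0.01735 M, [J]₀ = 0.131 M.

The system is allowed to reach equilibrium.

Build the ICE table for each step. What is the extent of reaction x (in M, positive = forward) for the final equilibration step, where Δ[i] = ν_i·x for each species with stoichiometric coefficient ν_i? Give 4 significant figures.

x = 0.005911 M

Q₀ = 7.468 vs Keq = 107.7 ⇒ Q<K, forward
Step 1:
                  L         J
  Initial   0.01735     0.131
  Change   -0.01182   0.01773
  Equil    0.005527    0.1487
  solve Keq expr → x = 0.005911; check Q = 107.7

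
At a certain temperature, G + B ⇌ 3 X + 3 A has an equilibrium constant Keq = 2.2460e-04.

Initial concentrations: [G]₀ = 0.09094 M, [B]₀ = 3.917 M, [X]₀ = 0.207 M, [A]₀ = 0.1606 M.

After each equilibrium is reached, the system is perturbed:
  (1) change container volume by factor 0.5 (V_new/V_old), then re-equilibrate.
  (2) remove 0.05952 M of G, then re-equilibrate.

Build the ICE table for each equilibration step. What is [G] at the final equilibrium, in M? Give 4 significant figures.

[G]_eq = 0.1583 M

Q₀ = 1.0314e-04 vs Keq = 2.2460e-04 ⇒ Q<K, forward
Step 1:
                  G         B         X         A
  Initial   0.09094     3.917     0.207    0.1606
  Change  -0.007374 -0.007374   0.02212   0.02212
  Equil     0.08357      3.91    0.2291    0.1827
  solve Keq expr → x = 0.007374; check Q = 2.2460e-04
Then change container volume by factor 0.5 (V_new/V_old).
Step 2:
                  G         B         X         A
  Initial    0.1671     7.819    0.4582    0.3654
  Change    0.04636   0.04636   -0.1391   -0.1391
  Equil      0.2135     7.866    0.3192    0.2264
  solve Keq expr → x = -0.04636; check Q = 2.2460e-04
Then remove 0.05952 M of G.
Step 3:
                  G         B         X         A
  Initial     0.154     7.866    0.3192    0.2264
  Change   0.004286  0.004286  -0.01286  -0.01286
  Equil      0.1583      7.87    0.3063    0.2135
  solve Keq expr → x = -0.004286; check Q = 2.2460e-04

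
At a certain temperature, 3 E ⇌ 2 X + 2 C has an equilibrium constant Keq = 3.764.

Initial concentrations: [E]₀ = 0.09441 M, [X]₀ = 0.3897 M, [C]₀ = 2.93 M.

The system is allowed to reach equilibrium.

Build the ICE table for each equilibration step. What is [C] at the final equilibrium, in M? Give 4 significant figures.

Q₀ = 1549 vs Keq = 3.764 ⇒ Q>K, reverse
Step 1:
                  E         X         C
  Initial   0.09441    0.3897      2.93
  Change     0.3099   -0.2066   -0.2066
  Equil      0.4043    0.1831     2.723
  solve Keq expr → x = -0.1033; check Q = 3.764

[C]_eq = 2.723 M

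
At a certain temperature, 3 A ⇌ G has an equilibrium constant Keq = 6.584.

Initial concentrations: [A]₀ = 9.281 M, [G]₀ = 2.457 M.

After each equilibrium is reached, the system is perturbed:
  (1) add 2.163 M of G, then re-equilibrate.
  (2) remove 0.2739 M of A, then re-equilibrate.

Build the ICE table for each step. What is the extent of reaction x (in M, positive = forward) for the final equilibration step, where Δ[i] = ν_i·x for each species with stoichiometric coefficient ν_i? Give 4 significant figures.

Q₀ = 0.003073 vs Keq = 6.584 ⇒ Q<K, forward
Step 1:
                  A         G
  Initial     9.281     2.457
  Change     -8.354     2.785
  Equil      0.9268     5.242
  solve Keq expr → x = 2.785; check Q = 6.584
Then add 2.163 M of G.
Step 2:
                  A         G
  Initial    0.9268     7.405
  Change     0.1114  -0.03713
  Equil       1.038     7.368
  solve Keq expr → x = -0.03713; check Q = 6.584
Then remove 0.2739 M of A.
Step 3:
                  A         G
  Initial    0.7643     7.368
  Change     0.2697  -0.08989
  Equil       1.034     7.278
  solve Keq expr → x = -0.08989; check Q = 6.584

x = -0.08989 M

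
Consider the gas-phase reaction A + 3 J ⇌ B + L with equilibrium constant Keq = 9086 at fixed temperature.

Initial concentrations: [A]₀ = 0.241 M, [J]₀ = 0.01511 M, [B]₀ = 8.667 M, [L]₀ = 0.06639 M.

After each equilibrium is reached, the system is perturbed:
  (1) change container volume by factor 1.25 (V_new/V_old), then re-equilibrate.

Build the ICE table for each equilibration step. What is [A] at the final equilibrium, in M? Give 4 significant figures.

Q₀ = 6.9209e+05 vs Keq = 9086 ⇒ Q>K, reverse
Step 1:
                  A         J         B         L
  init        0.241   0.01511     8.667   0.06639
  Δ         0.01427   0.04282  -0.01427  -0.01427
  eq         0.2553   0.05793     8.653   0.05212
  solve Keq expr → x = -0.01427; check Q = 9086
Then change container volume by factor 1.25 (V_new/V_old).
Step 2:
                  A         J         B         L
  init       0.2042   0.04635     6.922   0.04169
  Δ        0.002108  0.006325 -0.002108 -0.002108
  eq         0.2063   0.05267      6.92   0.03958
  solve Keq expr → x = -0.002108; check Q = 9086

[A]_eq = 0.2063 M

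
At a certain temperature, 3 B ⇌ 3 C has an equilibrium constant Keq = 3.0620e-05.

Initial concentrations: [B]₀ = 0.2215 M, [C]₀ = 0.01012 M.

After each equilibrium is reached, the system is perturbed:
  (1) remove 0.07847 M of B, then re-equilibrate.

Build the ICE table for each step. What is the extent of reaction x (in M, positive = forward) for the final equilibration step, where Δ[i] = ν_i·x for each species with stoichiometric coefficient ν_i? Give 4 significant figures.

Q₀ = 9.5372e-05 vs Keq = 3.0620e-05 ⇒ Q>K, reverse
Step 1:
                  B         C
  I          0.2215   0.01012
  C        0.003094 -0.003094
  E          0.2246  0.007026
  solve Keq expr → x = -0.001031; check Q = 3.0620e-05
Then remove 0.07847 M of B.
Step 2:
                  B         C
  I          0.1461  0.007026
  C         0.00238  -0.00238
  E          0.1485  0.004646
  solve Keq expr → x = -7.9349e-04; check Q = 3.0620e-05

x = -7.9349e-04 M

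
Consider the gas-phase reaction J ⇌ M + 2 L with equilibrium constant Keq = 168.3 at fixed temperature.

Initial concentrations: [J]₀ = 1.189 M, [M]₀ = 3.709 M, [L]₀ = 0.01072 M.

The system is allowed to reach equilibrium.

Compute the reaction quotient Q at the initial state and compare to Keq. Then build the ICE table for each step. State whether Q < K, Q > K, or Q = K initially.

Q₀ = 3.5848e-04; Q < K (proceeds forward)

Q₀ = 3.5848e-04 vs Keq = 168.3 ⇒ Q<K, forward
Step 1:
                   J          M          L
  Initial      1.189      3.709    0.01072
  Change       -1.06       1.06      2.121
  Equil       0.1287      4.769      2.131
  solve Keq expr → x = 1.06; check Q = 168.3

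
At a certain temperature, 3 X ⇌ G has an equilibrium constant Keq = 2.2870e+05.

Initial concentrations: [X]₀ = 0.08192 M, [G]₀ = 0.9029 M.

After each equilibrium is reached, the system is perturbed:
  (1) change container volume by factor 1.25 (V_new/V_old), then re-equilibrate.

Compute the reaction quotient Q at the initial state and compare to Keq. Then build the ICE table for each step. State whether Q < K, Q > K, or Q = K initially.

Q₀ = 1642; Q < K (proceeds forward)

Q₀ = 1642 vs Keq = 2.2870e+05 ⇒ Q<K, forward
Step 1:
                    X           G
  Initial     0.08192      0.9029
  Change     -0.06599       0.022
  Equil       0.01593      0.9249
  solve Keq expr → x = 0.022; check Q = 2.2870e+05
Then change container volume by factor 1.25 (V_new/V_old).
Step 2:
                    X           G
  Initial     0.01275      0.7399
  Change      0.00204 -6.7995e-04
  Equil       0.01479      0.7392
  solve Keq expr → x = -6.7995e-04; check Q = 2.2870e+05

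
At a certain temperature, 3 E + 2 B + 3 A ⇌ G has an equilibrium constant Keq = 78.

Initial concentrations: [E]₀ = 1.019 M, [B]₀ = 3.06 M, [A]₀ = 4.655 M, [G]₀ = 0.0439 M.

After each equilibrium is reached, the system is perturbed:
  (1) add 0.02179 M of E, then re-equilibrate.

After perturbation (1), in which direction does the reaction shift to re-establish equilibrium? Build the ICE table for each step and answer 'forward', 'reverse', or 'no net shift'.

Q₀ = 4.3928e-05 vs Keq = 78 ⇒ Q<K, forward
Step 1:
                   E          B          A          G
  Initial      1.019       3.06      4.655     0.0439
  Change     -0.9933    -0.6622    -0.9933     0.3311
  Equil      0.02573      2.398      3.662      0.375
  solve Keq expr → x = 0.3311; check Q = 78
Then add 0.02179 M of E.
Step 2:
                   E          B          A          G
  Initial    0.04752      2.398      3.662      0.375
  Change    -0.02137   -0.01425   -0.02137   0.007124
  Equil      0.02615      2.384       3.64     0.3821
  solve Keq expr → x = 0.007124; check Q = 78

Direction: forward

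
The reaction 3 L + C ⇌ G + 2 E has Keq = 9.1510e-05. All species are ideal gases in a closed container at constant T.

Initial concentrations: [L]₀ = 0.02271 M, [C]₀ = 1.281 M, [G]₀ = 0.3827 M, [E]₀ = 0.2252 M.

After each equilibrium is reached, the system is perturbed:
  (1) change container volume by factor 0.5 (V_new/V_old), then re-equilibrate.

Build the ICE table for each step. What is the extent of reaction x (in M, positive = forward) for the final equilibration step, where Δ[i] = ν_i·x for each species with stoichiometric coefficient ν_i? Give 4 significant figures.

Q₀ = 1294 vs Keq = 9.1510e-05 ⇒ Q>K, reverse
Step 1:
                    L           C           G           E
  I           0.02271       1.281      0.3827      0.2252
  C             0.331      0.1103     -0.1103     -0.2207
  E            0.3537       1.391      0.2724    0.004548
  solve Keq expr → x = -0.1103; check Q = 9.1510e-05
Then change container volume by factor 0.5 (V_new/V_old).
Step 2:
                    L           C           G           E
  I            0.7074       2.783      0.5447    0.009096
  C         -0.005393   -0.001798    0.001798    0.003596
  E             0.702       2.781      0.5465     0.01269
  solve Keq expr → x = 0.001798; check Q = 9.1510e-05

x = 0.001798 M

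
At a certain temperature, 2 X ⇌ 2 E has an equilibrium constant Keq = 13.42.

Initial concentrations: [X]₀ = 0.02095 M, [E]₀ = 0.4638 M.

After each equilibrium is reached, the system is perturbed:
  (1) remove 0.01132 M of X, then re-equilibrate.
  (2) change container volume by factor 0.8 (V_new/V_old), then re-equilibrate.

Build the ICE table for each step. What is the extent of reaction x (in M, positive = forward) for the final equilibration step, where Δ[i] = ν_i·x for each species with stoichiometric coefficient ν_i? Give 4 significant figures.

x = 0 M

Q₀ = 490.1 vs Keq = 13.42 ⇒ Q>K, reverse
Step 1:
                    X           E
  I           0.02095      0.4638
  C             0.083      -0.083
  E            0.1039      0.3808
  solve Keq expr → x = -0.0415; check Q = 13.42
Then remove 0.01132 M of X.
Step 2:
                    X           E
  I           0.09263      0.3808
  C          0.008893   -0.008893
  E            0.1015      0.3719
  solve Keq expr → x = -0.004446; check Q = 13.42
Then change container volume by factor 0.8 (V_new/V_old).
Step 3:
                    X           E
  I            0.1269      0.4649
  C                 0           0
  E            0.1269      0.4649
  solve Keq expr → x = 0; check Q = 13.42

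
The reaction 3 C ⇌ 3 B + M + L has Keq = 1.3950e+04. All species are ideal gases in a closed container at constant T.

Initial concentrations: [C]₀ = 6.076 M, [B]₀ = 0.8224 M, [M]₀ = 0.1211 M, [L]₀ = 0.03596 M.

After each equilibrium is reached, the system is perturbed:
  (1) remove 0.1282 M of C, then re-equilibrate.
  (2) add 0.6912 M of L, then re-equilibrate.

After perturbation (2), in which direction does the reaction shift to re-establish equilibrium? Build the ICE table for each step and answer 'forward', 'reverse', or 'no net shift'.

Direction: reverse

Q₀ = 1.0798e-05 vs Keq = 1.3950e+04 ⇒ Q<K, forward
Step 1:
                    C           B           M           L
  I             6.076      0.8224      0.1211     0.03596
  C            -5.654       5.654       1.885       1.885
  E            0.4218       6.477       2.006       1.921
  solve Keq expr → x = 1.885; check Q = 1.3950e+04
Then remove 0.1282 M of C.
Step 2:
                    C           B           M           L
  I            0.2936       6.477       2.006       1.921
  C            0.1153     -0.1153    -0.03842    -0.03842
  E            0.4088       6.361       1.967       1.882
  solve Keq expr → x = -0.03842; check Q = 1.3950e+04
Then add 0.6912 M of L.
Step 3:
                    C           B           M           L
  I            0.4088       6.361       1.967       2.573
  C           0.04025    -0.04025    -0.01342    -0.01342
  E            0.4491       6.321       1.954        2.56
  solve Keq expr → x = -0.01342; check Q = 1.3950e+04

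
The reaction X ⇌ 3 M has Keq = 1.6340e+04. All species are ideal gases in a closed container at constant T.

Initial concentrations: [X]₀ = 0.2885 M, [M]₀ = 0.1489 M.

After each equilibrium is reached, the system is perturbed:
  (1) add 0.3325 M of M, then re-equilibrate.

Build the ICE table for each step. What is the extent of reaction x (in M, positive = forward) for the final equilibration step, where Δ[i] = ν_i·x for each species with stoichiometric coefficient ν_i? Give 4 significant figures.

Q₀ = 0.01144 vs Keq = 1.6340e+04 ⇒ Q<K, forward
Step 1:
                  X         M
  Initial    0.2885    0.1489
  Change    -0.2884    0.8653
  Equil   6.3845e-05     1.014
  solve Keq expr → x = 0.2884; check Q = 1.6340e+04
Then add 0.3325 M of M.
Step 2:
                  X         M
  Initial 6.3845e-05     1.347
  Change  8.5544e-05 -2.5663e-04
  Equil   1.4939e-04     1.346
  solve Keq expr → x = -8.5544e-05; check Q = 1.6340e+04

x = -8.5544e-05 M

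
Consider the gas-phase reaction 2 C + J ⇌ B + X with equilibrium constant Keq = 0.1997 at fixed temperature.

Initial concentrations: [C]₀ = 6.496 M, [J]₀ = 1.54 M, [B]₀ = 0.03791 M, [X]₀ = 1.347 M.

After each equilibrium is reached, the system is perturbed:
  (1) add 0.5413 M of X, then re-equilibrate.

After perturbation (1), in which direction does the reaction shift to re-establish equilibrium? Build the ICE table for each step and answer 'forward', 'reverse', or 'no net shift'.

Q₀ = 7.8579e-04 vs Keq = 0.1997 ⇒ Q<K, forward
Step 1:
                   C          J          B          X
  Initial      6.496       1.54    0.03791      1.347
  Change      -1.946    -0.9729     0.9729     0.9729
  Equil         4.55     0.5671      1.011       2.32
  solve Keq expr → x = 0.9729; check Q = 0.1997
Then add 0.5413 M of X.
Step 2:
                   C          J          B          X
  Initial       4.55     0.5671      1.011      2.861
  Change      0.1069    0.05346   -0.05346   -0.05346
  Equil        4.657     0.6206     0.9573      2.808
  solve Keq expr → x = -0.05346; check Q = 0.1997

Direction: reverse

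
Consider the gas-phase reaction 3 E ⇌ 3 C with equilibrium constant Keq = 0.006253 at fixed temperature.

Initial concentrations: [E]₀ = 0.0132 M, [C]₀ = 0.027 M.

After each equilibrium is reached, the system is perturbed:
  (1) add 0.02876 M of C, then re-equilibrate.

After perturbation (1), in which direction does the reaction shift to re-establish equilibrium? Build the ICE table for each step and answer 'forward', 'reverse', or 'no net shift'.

Direction: reverse

Q₀ = 8.558 vs Keq = 0.006253 ⇒ Q>K, reverse
Step 1:
                   E          C
  I           0.0132      0.027
  C          0.02075   -0.02075
  E          0.03395   0.006254
  solve Keq expr → x = -0.006915; check Q = 0.006253
Then add 0.02876 M of C.
Step 2:
                   E          C
  I          0.03395    0.03501
  C          0.02429   -0.02429
  E          0.05823    0.01073
  solve Keq expr → x = -0.008095; check Q = 0.006253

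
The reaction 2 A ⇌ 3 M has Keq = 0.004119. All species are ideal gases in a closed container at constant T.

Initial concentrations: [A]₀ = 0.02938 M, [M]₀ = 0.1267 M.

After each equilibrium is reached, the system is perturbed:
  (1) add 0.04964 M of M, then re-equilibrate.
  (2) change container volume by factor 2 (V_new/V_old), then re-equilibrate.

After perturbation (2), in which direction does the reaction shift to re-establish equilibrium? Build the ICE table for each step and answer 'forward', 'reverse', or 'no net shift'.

Direction: forward

Q₀ = 2.356 vs Keq = 0.004119 ⇒ Q>K, reverse
Step 1:
                    A           M
  Initial     0.02938      0.1267
  Change      0.06268    -0.09402
  Equil       0.09206     0.03268
  solve Keq expr → x = -0.03134; check Q = 0.004119
Then add 0.04964 M of M.
Step 2:
                    A           M
  Initial     0.09206     0.08232
  Change      0.02876    -0.04315
  Equil        0.1208     0.03918
  solve Keq expr → x = -0.01438; check Q = 0.004119
Then change container volume by factor 2 (V_new/V_old).
Step 3:
                    A           M
  Initial     0.06041     0.01959
  Change    -0.002869    0.004304
  Equil       0.05754     0.02389
  solve Keq expr → x = 0.001435; check Q = 0.004119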